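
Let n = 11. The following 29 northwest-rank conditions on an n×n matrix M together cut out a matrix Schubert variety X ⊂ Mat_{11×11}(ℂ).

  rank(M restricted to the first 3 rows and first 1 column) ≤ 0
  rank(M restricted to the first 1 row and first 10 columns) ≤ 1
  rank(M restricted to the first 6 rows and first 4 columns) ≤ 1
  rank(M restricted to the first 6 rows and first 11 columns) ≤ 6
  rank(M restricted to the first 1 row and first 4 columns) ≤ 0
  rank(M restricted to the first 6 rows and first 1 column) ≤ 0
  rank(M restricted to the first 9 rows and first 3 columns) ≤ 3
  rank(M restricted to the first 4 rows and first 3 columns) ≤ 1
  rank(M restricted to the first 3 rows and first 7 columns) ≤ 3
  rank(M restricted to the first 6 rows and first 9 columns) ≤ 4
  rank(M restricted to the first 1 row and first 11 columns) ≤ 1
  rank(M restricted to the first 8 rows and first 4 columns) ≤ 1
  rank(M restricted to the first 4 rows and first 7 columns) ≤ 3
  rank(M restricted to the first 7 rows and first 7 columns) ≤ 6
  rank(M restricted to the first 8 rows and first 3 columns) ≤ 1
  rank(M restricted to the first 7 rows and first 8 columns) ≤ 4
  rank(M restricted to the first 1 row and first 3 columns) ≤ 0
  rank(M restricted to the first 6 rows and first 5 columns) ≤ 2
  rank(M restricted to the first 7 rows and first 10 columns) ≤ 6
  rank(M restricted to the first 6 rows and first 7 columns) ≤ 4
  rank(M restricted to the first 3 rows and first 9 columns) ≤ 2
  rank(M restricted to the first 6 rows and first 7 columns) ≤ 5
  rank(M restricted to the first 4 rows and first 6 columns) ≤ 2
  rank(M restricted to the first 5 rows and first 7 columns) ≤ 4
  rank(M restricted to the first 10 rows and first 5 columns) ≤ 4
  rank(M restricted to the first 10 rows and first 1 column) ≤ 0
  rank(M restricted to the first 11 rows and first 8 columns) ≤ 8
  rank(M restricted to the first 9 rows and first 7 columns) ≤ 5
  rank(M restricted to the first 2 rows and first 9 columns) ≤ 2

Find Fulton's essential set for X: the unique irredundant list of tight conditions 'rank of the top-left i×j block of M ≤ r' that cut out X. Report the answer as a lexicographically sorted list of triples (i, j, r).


The tightest implied rank at each (i,j), from the 29 conditions:

  R[1]: 0, 0, 0, 0, 1, 1, 1, 1, 1, 1, 1
  R[2]: 0, 1, 1, 1, 2, 2, 2, 2, 2, 2, 2
  R[3]: 0, 1, 1, 1, 2, 2, 2, 2, 2, 3, 3
  R[4]: 0, 1, 1, 1, 2, 2, 3, 3, 3, 4, 4
  R[5]: 0, 1, 1, 1, 2, 3, 4, 4, 4, 5, 5
  R[6]: 0, 1, 1, 1, 2, 3, 4, 4, 4, 5, 6
  R[7]: 0, 1, 1, 1, 2, 3, 4, 4, 5, 6, 7
  R[8]: 0, 1, 1, 1, 2, 3, 4, 5, 6, 7, 8
  R[9]: 0, 1, 2, 2, 3, 4, 5, 6, 7, 8, 9
  R[10]: 0, 1, 2, 3, 4, 5, 6, 7, 8, 9, 10
  R[11]: 1, 2, 3, 4, 5, 6, 7, 8, 9, 10, 11

so w = (5, 2, 10, 7, 6, 11, 9, 8, 3, 4, 1).

7 SE-corners of the 33-cell Rothe diagram give Ess(w):

[(1, 4, 0), (3, 9, 2), (4, 6, 2), (6, 9, 4), (7, 8, 4), (8, 4, 1), (10, 1, 0)]


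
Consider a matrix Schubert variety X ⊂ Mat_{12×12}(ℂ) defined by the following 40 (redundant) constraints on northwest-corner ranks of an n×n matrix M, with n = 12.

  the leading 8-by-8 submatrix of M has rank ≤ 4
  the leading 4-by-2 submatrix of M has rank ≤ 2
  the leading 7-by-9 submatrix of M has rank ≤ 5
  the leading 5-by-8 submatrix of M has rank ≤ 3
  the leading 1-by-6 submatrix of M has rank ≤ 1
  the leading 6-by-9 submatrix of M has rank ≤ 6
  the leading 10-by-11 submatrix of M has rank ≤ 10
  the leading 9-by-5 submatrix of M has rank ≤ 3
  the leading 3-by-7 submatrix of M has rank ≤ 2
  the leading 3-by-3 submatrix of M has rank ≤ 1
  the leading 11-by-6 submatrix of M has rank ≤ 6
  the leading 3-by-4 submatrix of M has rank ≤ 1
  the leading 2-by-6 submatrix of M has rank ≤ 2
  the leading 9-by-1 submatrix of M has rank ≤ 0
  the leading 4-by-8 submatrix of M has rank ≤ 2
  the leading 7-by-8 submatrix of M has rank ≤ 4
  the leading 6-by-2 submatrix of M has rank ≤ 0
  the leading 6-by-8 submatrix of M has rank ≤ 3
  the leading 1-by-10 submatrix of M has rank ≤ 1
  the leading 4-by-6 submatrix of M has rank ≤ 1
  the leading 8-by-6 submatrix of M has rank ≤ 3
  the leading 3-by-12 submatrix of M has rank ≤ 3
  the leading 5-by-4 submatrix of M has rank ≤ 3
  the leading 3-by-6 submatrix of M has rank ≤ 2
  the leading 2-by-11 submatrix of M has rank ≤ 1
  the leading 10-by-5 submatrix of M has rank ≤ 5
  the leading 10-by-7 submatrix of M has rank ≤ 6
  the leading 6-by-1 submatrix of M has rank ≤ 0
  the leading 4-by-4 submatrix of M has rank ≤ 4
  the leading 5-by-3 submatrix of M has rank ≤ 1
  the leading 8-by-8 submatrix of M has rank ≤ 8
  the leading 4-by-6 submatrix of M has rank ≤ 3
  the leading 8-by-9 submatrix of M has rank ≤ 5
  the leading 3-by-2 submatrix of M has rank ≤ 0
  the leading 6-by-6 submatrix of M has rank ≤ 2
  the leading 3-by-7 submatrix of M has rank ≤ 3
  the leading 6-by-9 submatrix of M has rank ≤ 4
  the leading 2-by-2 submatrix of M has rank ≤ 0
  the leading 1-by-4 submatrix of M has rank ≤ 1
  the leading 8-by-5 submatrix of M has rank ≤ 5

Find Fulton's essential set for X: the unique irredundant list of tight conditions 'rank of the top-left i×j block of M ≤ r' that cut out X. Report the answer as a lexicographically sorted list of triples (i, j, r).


Reconstructing r_w from the 40 given conditions:

  row 1: 0 0 1 1 1 1 1 1 1 1 1 1
  row 2: 0 0 1 1 1 1 1 1 1 1 1 2
  row 3: 0 0 1 1 1 1 2 2 2 2 2 3
  row 4: 0 0 1 1 1 1 2 2 3 3 3 4
  row 5: 0 0 1 2 2 2 3 3 4 4 4 5
  row 6: 0 0 1 2 2 2 3 3 4 5 5 6
  row 7: 0 1 2 3 3 3 4 4 5 6 6 7
  row 8: 0 1 2 3 3 3 4 4 5 6 7 8
  row 9: 0 1 2 3 3 4 5 5 6 7 8 9
  row 10: 1 2 3 4 4 5 6 6 7 8 9 10
  row 11: 1 2 3 4 5 6 7 7 8 9 10 11
  row 12: 1 2 3 4 5 6 7 8 9 10 11 12

giving w = (3, 12, 7, 9, 4, 10, 2, 11, 6, 1, 5, 8) via Δ²R.

10 SE-corners of the 37-cell Rothe diagram give Ess(w):

[(2, 11, 1), (4, 6, 1), (4, 8, 2), (6, 2, 0), (6, 6, 2), (6, 8, 3), (8, 6, 3), (8, 8, 4), (9, 1, 0), (9, 5, 3)]


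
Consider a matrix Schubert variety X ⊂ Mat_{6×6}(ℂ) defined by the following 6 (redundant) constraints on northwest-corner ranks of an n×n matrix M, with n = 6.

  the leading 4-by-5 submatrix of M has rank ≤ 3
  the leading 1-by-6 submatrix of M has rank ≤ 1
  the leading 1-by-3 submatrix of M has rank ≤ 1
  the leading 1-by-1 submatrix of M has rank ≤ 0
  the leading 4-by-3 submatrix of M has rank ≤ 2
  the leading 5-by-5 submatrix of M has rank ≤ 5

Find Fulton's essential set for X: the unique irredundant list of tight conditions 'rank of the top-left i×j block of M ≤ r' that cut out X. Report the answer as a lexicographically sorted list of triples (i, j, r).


Recovering R(i,j) via the rank-extension bound from the 6 conditions:

  i=1: 0  1  1  1  1  1
  i=2: 1  2  2  2  2  2
  i=3: 1  2  2  3  3  3
  i=4: 1  2  2  3  3  4
  i=5: 1  2  3  4  4  5
  i=6: 1  2  3  4  5  6

giving w = (2, 1, 4, 6, 3, 5) via Δ²R.

3 SE-corners of the 4-cell Rothe diagram give Ess(w):

[(1, 1, 0), (4, 3, 2), (4, 5, 3)]


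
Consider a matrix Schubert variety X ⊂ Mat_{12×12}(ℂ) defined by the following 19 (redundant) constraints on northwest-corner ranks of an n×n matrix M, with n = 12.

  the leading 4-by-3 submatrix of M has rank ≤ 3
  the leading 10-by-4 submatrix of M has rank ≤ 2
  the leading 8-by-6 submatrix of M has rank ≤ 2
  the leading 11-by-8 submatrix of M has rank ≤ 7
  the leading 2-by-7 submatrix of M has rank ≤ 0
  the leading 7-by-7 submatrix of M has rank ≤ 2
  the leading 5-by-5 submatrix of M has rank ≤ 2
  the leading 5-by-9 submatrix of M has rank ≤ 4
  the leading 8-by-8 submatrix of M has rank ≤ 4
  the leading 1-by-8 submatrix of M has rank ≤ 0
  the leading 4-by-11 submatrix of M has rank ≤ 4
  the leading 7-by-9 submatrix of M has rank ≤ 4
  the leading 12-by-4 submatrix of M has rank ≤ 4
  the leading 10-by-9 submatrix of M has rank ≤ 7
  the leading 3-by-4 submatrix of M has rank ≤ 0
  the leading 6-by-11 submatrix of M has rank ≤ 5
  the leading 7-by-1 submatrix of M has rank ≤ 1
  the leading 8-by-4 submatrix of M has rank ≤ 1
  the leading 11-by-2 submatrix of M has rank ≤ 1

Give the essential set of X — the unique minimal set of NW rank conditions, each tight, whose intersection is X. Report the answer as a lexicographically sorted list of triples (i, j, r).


Reconstructing r_w from the 19 given conditions:

  row 1: 0 0 0 0 0 0 0 0 1 1 1 1
  row 2: 0 0 0 0 0 0 0 1 2 2 2 2
  row 3: 0 0 0 0 1 1 1 2 3 3 3 3
  row 4: 1 1 1 1 2 2 2 3 4 4 4 4
  row 5: 1 1 1 1 2 2 2 3 4 5 5 5
  row 6: 1 1 1 1 2 2 2 3 4 5 5 6
  row 7: 1 1 1 1 2 2 2 3 4 5 6 7
  row 8: 1 1 1 1 2 2 3 4 5 6 7 8
  row 9: 1 1 2 2 3 3 4 5 6 7 8 9
  row 10: 1 1 2 2 3 4 5 6 7 8 9 10
  row 11: 1 1 2 3 4 5 6 7 8 9 10 11
  row 12: 1 2 3 4 5 6 7 8 9 10 11 12

so w = (9, 8, 5, 1, 10, 12, 11, 7, 3, 6, 4, 2).

ℓ(w)=43; the 9 essential cells (i,j,r):

[(1, 8, 0), (2, 7, 0), (3, 4, 0), (6, 11, 5), (7, 7, 2), (8, 4, 1), (8, 6, 2), (10, 4, 2), (11, 2, 1)]


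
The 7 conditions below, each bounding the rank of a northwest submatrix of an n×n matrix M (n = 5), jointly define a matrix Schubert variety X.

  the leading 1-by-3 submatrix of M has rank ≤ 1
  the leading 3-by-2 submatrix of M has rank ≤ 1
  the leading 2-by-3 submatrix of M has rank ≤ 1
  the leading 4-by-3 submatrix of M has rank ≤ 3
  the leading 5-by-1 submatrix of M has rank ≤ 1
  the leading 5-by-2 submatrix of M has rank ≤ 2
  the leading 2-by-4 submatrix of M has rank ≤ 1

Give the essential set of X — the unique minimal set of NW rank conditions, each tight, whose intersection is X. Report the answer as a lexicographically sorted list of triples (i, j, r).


Computing R[i][j] = min implied NW-rank bound (n=5, 7 conditions):

  i=1: 1 | 1 | 1 | 1 | 1
  i=2: 1 | 1 | 1 | 1 | 2
  i=3: 1 | 1 | 2 | 2 | 3
  i=4: 1 | 2 | 3 | 3 | 4
  i=5: 1 | 2 | 3 | 4 | 5

the unique w with this rank table is (1, 5, 3, 2, 4).

Fulton essential set (2 of the 4 Rothe cells):

[(2, 4, 1), (3, 2, 1)]


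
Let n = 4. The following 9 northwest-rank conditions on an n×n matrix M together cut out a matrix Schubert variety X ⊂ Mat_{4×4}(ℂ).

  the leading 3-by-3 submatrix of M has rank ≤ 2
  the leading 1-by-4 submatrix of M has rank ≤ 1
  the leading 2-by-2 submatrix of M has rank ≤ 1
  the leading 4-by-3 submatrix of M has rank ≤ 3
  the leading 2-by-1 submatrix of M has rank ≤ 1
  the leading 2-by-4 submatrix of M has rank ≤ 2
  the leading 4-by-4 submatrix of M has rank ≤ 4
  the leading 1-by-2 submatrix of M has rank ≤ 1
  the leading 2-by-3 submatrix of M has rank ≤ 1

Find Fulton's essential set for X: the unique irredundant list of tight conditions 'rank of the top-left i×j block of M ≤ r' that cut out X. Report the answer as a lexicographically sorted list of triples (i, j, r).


Rank table r_w(4×4) implied by the 9 constraints:

  row 1: 1 1 1 1
  row 2: 1 1 1 2
  row 3: 1 2 2 3
  row 4: 1 2 3 4

so w = (1, 4, 2, 3).

D(w) has 2 cells with 1 SE-corner; essential set:

[(2, 3, 1)]


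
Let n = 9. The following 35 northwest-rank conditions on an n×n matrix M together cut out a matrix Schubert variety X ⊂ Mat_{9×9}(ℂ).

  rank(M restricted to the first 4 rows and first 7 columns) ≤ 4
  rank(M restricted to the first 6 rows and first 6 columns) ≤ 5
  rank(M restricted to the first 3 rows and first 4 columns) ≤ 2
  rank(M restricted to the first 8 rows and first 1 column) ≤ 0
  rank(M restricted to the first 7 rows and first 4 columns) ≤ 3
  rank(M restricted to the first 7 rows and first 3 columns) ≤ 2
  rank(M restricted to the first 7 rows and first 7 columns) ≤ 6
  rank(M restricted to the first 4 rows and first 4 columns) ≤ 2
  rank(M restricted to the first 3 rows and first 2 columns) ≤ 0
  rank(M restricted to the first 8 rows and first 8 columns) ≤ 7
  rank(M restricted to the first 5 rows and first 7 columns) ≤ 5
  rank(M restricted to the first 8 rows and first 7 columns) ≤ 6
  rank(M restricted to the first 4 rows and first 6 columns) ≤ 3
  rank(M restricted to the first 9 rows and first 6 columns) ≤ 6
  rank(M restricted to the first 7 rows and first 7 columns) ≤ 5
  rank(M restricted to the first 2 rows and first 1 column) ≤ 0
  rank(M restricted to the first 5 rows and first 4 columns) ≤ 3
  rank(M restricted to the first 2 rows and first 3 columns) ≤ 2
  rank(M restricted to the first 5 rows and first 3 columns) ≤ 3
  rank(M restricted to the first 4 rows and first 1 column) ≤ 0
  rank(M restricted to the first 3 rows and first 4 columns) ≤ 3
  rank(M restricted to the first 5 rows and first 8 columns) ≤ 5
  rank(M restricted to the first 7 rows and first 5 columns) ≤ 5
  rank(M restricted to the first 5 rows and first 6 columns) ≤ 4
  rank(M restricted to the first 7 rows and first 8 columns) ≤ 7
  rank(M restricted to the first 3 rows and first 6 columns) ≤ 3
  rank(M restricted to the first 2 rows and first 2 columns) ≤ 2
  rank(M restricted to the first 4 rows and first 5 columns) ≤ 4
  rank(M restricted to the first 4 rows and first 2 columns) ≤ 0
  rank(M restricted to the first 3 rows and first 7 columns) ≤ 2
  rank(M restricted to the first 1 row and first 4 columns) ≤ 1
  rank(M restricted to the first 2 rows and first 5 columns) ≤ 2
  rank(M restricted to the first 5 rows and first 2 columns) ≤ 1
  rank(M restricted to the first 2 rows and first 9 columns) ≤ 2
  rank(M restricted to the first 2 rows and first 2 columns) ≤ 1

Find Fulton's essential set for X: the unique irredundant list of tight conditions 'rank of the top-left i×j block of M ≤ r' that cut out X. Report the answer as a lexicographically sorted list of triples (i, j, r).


Reconstructing r_w from the 35 given conditions:

  i=1: 0 | 0 | 1 | 1 | 1 | 1 | 1 | 1 | 1
  i=2: 0 | 0 | 1 | 2 | 2 | 2 | 2 | 2 | 2
  i=3: 0 | 0 | 1 | 2 | 2 | 2 | 2 | 3 | 3
  i=4: 0 | 0 | 1 | 2 | 3 | 3 | 3 | 4 | 4
  i=5: 0 | 1 | 2 | 3 | 4 | 4 | 4 | 5 | 5
  i=6: 0 | 1 | 2 | 3 | 4 | 5 | 5 | 6 | 6
  i=7: 0 | 1 | 2 | 3 | 4 | 5 | 5 | 6 | 7
  i=8: 0 | 1 | 2 | 3 | 4 | 5 | 6 | 7 | 8
  i=9: 1 | 2 | 3 | 4 | 5 | 6 | 7 | 8 | 9

reading off 1-entries of Δ²R: w = (3, 4, 8, 5, 2, 6, 9, 7, 1).

4 SE-corners of the 16-cell Rothe diagram give Ess(w):

[(3, 7, 2), (4, 2, 0), (7, 7, 5), (8, 1, 0)]


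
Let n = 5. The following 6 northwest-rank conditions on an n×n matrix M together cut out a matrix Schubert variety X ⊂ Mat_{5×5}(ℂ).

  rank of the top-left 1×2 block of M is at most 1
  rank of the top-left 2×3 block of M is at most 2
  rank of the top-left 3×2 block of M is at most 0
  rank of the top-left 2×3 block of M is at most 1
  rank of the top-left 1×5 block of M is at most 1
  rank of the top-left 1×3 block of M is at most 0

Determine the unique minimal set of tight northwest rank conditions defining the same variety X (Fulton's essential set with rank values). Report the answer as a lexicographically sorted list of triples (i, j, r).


Reconstructing r_w from the 6 given conditions:

  row 1: 0  0  0  1  1
  row 2: 0  0  1  2  2
  row 3: 0  0  1  2  3
  row 4: 1  1  2  3  4
  row 5: 1  2  3  4  5

hence w(1..5) = (4, 3, 5, 1, 2).

ℓ(w)=7; the 2 essential cells (i,j,r):

[(1, 3, 0), (3, 2, 0)]


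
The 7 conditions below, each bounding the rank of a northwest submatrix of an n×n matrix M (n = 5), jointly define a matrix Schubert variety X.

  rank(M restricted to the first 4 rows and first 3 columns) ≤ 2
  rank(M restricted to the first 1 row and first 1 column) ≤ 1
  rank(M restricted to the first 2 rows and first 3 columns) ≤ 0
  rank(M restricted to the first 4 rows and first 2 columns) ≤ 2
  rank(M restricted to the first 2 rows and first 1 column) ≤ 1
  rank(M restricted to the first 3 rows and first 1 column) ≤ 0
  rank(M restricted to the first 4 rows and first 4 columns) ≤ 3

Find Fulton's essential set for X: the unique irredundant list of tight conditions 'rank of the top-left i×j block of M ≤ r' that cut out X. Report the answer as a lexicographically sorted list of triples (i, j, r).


Rank table r_w(5×5) implied by the 7 constraints:

  i=1: 0, 0, 0, 1, 1
  i=2: 0, 0, 0, 1, 2
  i=3: 0, 1, 1, 2, 3
  i=4: 1, 2, 2, 3, 4
  i=5: 1, 2, 3, 4, 5

giving w = (4, 5, 2, 1, 3) via Δ²R.

|D(w)|=7, |Ess(w)|=2:

[(2, 3, 0), (3, 1, 0)]


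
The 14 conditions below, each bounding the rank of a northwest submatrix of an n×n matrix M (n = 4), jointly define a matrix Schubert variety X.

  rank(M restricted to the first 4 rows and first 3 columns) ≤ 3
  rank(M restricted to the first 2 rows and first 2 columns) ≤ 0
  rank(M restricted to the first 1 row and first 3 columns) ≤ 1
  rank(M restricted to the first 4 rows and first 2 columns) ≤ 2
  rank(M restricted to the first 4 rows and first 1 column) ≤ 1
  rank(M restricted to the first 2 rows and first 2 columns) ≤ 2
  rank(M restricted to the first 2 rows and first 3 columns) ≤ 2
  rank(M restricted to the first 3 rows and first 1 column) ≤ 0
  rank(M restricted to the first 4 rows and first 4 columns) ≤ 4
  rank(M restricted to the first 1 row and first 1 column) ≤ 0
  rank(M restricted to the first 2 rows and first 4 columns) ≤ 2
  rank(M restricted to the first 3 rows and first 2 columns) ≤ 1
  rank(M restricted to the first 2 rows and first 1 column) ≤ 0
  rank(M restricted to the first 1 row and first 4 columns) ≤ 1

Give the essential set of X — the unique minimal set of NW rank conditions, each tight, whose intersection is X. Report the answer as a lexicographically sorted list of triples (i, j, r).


Reconstructing r_w from the 14 given conditions:

  i=1: 0 0 1 1
  i=2: 0 0 1 2
  i=3: 0 1 2 3
  i=4: 1 2 3 4

giving w = (3, 4, 2, 1) via Δ²R.

|D(w)|=5, |Ess(w)|=2:

[(2, 2, 0), (3, 1, 0)]


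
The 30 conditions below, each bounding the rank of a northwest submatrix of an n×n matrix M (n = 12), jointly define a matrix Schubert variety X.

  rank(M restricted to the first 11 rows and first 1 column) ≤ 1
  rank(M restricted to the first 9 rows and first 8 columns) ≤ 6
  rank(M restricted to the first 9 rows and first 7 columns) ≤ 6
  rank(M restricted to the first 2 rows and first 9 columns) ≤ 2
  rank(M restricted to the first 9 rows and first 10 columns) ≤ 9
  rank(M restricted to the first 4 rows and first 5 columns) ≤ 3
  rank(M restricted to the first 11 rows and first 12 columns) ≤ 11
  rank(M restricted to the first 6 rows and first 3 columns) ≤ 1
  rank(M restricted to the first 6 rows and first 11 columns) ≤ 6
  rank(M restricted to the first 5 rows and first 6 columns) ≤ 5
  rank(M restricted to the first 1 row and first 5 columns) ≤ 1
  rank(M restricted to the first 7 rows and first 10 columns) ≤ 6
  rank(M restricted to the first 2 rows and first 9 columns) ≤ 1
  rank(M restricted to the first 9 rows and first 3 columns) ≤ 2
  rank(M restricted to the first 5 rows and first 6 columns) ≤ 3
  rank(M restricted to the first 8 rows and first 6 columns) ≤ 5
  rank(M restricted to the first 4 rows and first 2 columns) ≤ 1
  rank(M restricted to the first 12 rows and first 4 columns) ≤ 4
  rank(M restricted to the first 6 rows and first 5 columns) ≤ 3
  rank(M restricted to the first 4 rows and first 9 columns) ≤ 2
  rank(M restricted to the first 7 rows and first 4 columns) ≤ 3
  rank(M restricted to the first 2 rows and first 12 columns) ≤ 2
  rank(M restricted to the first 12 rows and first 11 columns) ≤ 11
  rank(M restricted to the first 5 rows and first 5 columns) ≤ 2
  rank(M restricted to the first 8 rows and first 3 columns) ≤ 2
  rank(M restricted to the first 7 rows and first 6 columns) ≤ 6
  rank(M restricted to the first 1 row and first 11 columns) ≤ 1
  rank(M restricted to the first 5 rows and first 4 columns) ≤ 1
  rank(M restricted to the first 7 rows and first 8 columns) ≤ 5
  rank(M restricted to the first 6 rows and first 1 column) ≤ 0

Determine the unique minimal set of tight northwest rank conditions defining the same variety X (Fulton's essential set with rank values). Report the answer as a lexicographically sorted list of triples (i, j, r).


Rank table r_w(12×12) implied by the 30 constraints:

  R[1]: 0 | 1 | 1 | 1 | 1 | 1 | 1 | 1 | 1 | 1 | 1 | 1
  R[2]: 0 | 1 | 1 | 1 | 1 | 1 | 1 | 1 | 1 | 2 | 2 | 2
  R[3]: 0 | 1 | 1 | 1 | 2 | 2 | 2 | 2 | 2 | 3 | 3 | 3
  R[4]: 0 | 1 | 1 | 1 | 2 | 2 | 2 | 2 | 2 | 3 | 4 | 4
  R[5]: 0 | 1 | 1 | 1 | 2 | 3 | 3 | 3 | 3 | 4 | 5 | 5
  R[6]: 0 | 1 | 1 | 2 | 3 | 4 | 4 | 4 | 4 | 5 | 6 | 6
  R[7]: 1 | 2 | 2 | 3 | 4 | 5 | 5 | 5 | 5 | 6 | 7 | 7
  R[8]: 1 | 2 | 2 | 3 | 4 | 5 | 6 | 6 | 6 | 7 | 8 | 8
  R[9]: 1 | 2 | 2 | 3 | 4 | 5 | 6 | 6 | 7 | 8 | 9 | 9
  R[10]: 1 | 2 | 3 | 4 | 5 | 6 | 7 | 7 | 8 | 9 | 10 | 10
  R[11]: 1 | 2 | 3 | 4 | 5 | 6 | 7 | 8 | 9 | 10 | 11 | 11
  R[12]: 1 | 2 | 3 | 4 | 5 | 6 | 7 | 8 | 9 | 10 | 11 | 12

hence w(1..12) = (2, 10, 5, 11, 6, 4, 1, 7, 9, 3, 8, 12).

7 SE-corners of the 27-cell Rothe diagram give Ess(w):

[(2, 9, 1), (4, 9, 2), (5, 4, 1), (6, 1, 0), (6, 3, 1), (9, 3, 2), (9, 8, 6)]


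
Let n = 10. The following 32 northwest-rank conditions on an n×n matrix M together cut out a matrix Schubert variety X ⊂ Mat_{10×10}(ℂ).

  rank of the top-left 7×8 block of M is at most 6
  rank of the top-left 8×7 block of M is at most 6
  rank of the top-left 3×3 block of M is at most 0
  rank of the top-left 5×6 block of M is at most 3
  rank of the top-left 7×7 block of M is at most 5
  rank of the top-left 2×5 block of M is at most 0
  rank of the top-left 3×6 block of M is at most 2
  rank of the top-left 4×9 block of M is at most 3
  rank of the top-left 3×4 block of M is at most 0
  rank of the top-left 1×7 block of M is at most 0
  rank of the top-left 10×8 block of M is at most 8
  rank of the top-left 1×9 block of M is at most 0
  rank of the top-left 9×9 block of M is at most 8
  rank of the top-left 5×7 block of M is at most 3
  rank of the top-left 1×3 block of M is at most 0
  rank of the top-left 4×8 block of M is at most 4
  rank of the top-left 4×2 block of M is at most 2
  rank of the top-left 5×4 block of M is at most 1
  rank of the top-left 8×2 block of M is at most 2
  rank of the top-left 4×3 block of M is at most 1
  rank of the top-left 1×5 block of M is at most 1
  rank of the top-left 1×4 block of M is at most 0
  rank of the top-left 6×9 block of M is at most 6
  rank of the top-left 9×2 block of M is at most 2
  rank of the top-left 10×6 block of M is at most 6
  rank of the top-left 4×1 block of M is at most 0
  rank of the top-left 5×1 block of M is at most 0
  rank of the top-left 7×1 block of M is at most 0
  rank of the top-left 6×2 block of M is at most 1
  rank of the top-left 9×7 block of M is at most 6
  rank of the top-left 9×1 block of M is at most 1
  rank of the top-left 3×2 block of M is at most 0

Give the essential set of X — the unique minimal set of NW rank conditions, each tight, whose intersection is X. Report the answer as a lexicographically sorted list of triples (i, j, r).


Recovering R(i,j) via the rank-extension bound from the 32 conditions:

  R[1]: 0 0 0 0 0 0 0 0 0 1
  R[2]: 0 0 0 0 0 1 1 1 1 2
  R[3]: 0 0 0 0 1 2 2 2 2 3
  R[4]: 0 1 1 1 2 3 3 3 3 4
  R[5]: 0 1 1 1 2 3 3 4 4 5
  R[6]: 0 1 2 2 3 4 4 5 5 6
  R[7]: 0 1 2 3 4 5 5 6 6 7
  R[8]: 1 2 3 4 5 6 6 7 7 8
  R[9]: 1 2 3 4 5 6 6 7 8 9
  R[10]: 1 2 3 4 5 6 7 8 9 10

hence w(1..10) = (10, 6, 5, 2, 8, 3, 4, 1, 9, 7).

Rothe diagram D(w) (26 cells), 7 SE-corners (essential conditions):

[(1, 9, 0), (2, 5, 0), (3, 4, 0), (5, 4, 1), (5, 7, 3), (7, 1, 0), (9, 7, 6)]


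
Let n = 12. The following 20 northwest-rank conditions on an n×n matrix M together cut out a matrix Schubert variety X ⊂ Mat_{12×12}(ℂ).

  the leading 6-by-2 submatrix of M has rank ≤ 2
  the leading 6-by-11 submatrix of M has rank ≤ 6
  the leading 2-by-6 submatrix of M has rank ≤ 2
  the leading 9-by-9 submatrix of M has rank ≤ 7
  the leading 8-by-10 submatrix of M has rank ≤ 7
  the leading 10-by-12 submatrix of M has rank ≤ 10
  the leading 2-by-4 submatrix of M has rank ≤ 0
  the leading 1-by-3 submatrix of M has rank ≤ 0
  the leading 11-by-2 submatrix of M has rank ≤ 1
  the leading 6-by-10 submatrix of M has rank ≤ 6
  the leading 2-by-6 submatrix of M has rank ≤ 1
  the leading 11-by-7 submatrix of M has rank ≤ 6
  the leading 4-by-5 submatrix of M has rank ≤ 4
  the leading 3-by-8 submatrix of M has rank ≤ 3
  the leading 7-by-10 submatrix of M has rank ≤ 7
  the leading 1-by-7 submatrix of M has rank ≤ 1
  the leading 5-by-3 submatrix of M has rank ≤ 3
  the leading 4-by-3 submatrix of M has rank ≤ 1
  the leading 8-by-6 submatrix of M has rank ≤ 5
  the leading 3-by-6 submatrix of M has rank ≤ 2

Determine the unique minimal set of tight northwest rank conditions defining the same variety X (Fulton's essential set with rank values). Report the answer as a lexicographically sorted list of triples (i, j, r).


Reconstructing r_w from the 20 given conditions:

  0 0 0 0 1 1 1 1 1 1 1 1
  0 0 0 0 1 1 2 2 2 2 2 2
  1 1 1 1 2 2 3 3 3 3 3 3
  1 1 1 2 3 3 4 4 4 4 4 4
  1 1 2 3 4 4 5 5 5 5 5 5
  1 1 2 3 4 5 6 6 6 6 6 6
  1 1 2 3 4 5 6 7 7 7 7 7
  1 1 2 3 4 5 6 7 7 7 8 8
  1 1 2 3 4 5 6 7 7 8 9 9
  1 1 2 3 4 5 6 7 8 9 10 10
  1 1 2 3 4 5 6 7 8 9 10 11
  1 2 3 4 5 6 7 8 9 10 11 12

hence w(1..12) = (5, 7, 1, 4, 3, 6, 8, 11, 10, 9, 12, 2).

6 SE-corners of the 21-cell Rothe diagram give Ess(w):

[(2, 4, 0), (2, 6, 1), (4, 3, 1), (8, 10, 7), (9, 9, 7), (11, 2, 1)]


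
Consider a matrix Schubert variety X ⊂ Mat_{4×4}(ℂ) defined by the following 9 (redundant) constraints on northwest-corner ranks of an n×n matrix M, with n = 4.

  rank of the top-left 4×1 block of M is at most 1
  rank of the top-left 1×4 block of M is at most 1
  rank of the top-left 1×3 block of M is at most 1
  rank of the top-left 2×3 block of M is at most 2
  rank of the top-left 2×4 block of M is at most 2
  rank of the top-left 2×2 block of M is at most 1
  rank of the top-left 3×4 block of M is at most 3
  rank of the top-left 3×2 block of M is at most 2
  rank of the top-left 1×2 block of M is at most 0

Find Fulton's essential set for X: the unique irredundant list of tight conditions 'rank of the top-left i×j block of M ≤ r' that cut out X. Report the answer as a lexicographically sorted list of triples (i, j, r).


Reconstructing r_w from the 9 given conditions:

  R[1]: 0 0 1 1
  R[2]: 1 1 2 2
  R[3]: 1 2 3 3
  R[4]: 1 2 3 4

hence w(1..4) = (3, 1, 2, 4).

Rothe diagram D(w) (2 cells), 1 SE-corner (essential condition):

[(1, 2, 0)]


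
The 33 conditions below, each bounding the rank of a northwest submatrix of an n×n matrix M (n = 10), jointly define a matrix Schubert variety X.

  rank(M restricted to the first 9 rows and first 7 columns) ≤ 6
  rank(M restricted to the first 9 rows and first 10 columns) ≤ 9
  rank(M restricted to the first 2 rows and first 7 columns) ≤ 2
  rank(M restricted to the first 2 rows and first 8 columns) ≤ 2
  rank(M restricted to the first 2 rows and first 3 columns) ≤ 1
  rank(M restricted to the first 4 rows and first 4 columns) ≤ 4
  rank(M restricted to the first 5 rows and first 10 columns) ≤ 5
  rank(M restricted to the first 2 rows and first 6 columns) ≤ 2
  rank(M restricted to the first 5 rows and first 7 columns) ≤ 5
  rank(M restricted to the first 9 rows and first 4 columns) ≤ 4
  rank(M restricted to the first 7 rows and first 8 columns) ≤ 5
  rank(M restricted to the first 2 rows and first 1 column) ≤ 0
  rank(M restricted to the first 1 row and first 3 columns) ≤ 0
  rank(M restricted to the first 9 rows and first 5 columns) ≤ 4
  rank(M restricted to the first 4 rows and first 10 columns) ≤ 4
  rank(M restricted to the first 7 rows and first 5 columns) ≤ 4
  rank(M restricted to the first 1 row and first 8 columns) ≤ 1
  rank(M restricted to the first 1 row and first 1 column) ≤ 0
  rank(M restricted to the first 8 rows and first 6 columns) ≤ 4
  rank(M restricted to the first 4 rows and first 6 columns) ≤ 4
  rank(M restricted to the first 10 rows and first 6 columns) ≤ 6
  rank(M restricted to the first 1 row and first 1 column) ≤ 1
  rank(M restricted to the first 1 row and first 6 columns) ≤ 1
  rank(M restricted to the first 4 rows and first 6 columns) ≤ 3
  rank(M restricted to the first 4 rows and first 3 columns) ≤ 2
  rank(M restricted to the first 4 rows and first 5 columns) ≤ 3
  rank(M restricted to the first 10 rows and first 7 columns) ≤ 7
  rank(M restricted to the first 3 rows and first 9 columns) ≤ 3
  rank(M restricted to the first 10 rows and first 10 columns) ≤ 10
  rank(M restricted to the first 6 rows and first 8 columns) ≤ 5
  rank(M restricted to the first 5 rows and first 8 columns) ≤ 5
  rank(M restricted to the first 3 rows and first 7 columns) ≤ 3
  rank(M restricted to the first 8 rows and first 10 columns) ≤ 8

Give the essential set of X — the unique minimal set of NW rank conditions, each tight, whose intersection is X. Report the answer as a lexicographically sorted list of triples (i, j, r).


Rank table r_w(10×10) implied by the 33 constraints:

  0, 0, 0, 1, 1, 1, 1, 1, 1, 1
  0, 1, 1, 2, 2, 2, 2, 2, 2, 2
  1, 2, 2, 3, 3, 3, 3, 3, 3, 3
  1, 2, 2, 3, 3, 3, 4, 4, 4, 4
  1, 2, 3, 4, 4, 4, 5, 5, 5, 5
  1, 2, 3, 4, 4, 4, 5, 5, 6, 6
  1, 2, 3, 4, 4, 4, 5, 5, 6, 7
  1, 2, 3, 4, 4, 4, 5, 6, 7, 8
  1, 2, 3, 4, 4, 5, 6, 7, 8, 9
  1, 2, 3, 4, 5, 6, 7, 8, 9, 10

so w = (4, 2, 1, 7, 3, 9, 10, 8, 6, 5).

ℓ(w)=16; the 7 essential cells (i,j,r):

[(1, 3, 0), (2, 1, 0), (4, 3, 2), (4, 6, 3), (7, 8, 5), (8, 6, 4), (9, 5, 4)]


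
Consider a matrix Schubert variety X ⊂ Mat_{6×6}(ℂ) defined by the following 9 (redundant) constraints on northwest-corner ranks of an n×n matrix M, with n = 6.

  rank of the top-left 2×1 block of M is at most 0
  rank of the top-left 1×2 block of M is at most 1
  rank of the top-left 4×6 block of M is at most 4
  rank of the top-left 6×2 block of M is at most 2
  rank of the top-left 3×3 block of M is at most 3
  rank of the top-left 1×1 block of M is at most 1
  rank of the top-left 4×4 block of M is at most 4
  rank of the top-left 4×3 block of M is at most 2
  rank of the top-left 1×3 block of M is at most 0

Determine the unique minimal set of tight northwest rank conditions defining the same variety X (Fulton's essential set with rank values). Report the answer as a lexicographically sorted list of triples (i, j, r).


Reconstructing r_w from the 9 given conditions:

  i=1: 0 0 0 1 1 1
  i=2: 0 1 1 2 2 2
  i=3: 1 2 2 3 3 3
  i=4: 1 2 2 3 4 4
  i=5: 1 2 3 4 5 5
  i=6: 1 2 3 4 5 6

hence w(1..6) = (4, 2, 1, 5, 3, 6).

Rothe diagram D(w) (5 cells), 3 SE-corners (essential conditions):

[(1, 3, 0), (2, 1, 0), (4, 3, 2)]


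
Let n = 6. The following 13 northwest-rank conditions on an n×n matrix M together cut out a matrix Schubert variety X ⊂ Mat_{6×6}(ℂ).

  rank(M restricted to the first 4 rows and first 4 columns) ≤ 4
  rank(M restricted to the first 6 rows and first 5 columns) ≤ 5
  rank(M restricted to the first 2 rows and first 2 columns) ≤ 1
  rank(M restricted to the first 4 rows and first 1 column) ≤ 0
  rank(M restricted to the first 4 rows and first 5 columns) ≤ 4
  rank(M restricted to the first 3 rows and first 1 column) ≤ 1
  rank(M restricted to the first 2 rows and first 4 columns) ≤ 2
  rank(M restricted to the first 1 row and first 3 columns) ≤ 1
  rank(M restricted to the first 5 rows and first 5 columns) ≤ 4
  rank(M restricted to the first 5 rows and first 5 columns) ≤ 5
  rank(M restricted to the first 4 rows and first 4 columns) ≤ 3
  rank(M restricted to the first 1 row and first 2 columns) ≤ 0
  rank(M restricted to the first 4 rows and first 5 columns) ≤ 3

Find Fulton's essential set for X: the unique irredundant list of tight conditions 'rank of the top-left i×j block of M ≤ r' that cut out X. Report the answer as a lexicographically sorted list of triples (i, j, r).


Rank table r_w(6×6) implied by the 13 constraints:

  i=1: 0  0  1  1  1  1
  i=2: 0  1  2  2  2  2
  i=3: 0  1  2  3  3  3
  i=4: 0  1  2  3  3  4
  i=5: 1  2  3  4  4  5
  i=6: 1  2  3  4  5  6

reading off 1-entries of Δ²R: w = (3, 2, 4, 6, 1, 5).

D(w) has 6 cells with 3 SE-corners; essential set:

[(1, 2, 0), (4, 1, 0), (4, 5, 3)]


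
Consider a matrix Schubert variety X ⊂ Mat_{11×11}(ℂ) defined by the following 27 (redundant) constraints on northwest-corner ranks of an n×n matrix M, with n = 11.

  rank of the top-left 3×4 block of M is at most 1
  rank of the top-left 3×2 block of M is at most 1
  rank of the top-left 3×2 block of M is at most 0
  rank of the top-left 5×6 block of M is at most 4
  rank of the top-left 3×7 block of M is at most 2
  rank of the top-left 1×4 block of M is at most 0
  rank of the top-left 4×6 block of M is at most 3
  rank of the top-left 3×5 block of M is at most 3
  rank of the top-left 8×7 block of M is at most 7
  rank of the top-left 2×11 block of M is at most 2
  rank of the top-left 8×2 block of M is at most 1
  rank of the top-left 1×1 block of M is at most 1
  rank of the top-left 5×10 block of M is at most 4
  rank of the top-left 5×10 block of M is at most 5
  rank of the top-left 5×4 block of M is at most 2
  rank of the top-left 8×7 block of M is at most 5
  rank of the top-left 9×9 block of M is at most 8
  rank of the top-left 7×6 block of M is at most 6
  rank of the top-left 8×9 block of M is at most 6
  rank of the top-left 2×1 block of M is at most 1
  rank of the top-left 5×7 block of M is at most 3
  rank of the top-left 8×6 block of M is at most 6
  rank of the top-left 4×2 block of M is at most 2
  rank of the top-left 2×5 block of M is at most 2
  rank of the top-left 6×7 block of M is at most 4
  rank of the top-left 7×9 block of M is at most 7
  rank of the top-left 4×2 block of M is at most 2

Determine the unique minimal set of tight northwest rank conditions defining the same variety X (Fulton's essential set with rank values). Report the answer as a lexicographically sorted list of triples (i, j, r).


Computing R[i][j] = min implied NW-rank bound (n=11, 27 conditions):

  R[1]: 0 | 0 | 0 | 0 | 1 | 1 | 1 | 1 | 1 | 1 | 1
  R[2]: 0 | 0 | 1 | 1 | 2 | 2 | 2 | 2 | 2 | 2 | 2
  R[3]: 0 | 0 | 1 | 1 | 2 | 2 | 2 | 3 | 3 | 3 | 3
  R[4]: 1 | 1 | 2 | 2 | 3 | 3 | 3 | 4 | 4 | 4 | 4
  R[5]: 1 | 1 | 2 | 2 | 3 | 3 | 3 | 4 | 4 | 4 | 5
  R[6]: 1 | 1 | 2 | 3 | 4 | 4 | 4 | 5 | 5 | 5 | 6
  R[7]: 1 | 1 | 2 | 3 | 4 | 5 | 5 | 6 | 6 | 6 | 7
  R[8]: 1 | 1 | 2 | 3 | 4 | 5 | 5 | 6 | 6 | 7 | 8
  R[9]: 1 | 2 | 3 | 4 | 5 | 6 | 6 | 7 | 7 | 8 | 9
  R[10]: 1 | 2 | 3 | 4 | 5 | 6 | 7 | 8 | 8 | 9 | 10
  R[11]: 1 | 2 | 3 | 4 | 5 | 6 | 7 | 8 | 9 | 10 | 11

the unique w with this rank table is (5, 3, 8, 1, 11, 4, 6, 10, 2, 7, 9).

Rothe diagram D(w) (22 cells), 10 SE-corners (essential conditions):

[(1, 4, 0), (3, 2, 0), (3, 4, 1), (3, 7, 2), (5, 4, 2), (5, 7, 3), (5, 10, 4), (8, 2, 1), (8, 7, 5), (8, 9, 6)]


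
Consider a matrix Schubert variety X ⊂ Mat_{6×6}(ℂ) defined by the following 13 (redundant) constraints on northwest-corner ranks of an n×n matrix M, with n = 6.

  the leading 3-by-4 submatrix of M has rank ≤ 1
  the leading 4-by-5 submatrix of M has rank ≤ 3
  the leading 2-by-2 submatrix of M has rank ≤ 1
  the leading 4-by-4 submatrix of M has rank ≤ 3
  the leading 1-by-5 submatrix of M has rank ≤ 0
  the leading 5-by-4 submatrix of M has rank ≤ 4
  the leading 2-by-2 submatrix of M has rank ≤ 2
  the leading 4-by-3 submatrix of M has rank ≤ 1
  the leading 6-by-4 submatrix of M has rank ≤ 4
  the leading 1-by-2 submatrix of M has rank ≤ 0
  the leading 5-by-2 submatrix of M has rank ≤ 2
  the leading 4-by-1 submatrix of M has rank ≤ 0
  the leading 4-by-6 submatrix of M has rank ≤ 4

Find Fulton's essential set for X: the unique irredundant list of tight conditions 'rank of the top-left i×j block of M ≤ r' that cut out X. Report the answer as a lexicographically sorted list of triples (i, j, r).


Reconstructing r_w from the 13 given conditions:

  row 1: 0 | 0 | 0 | 0 | 0 | 1
  row 2: 0 | 1 | 1 | 1 | 1 | 2
  row 3: 0 | 1 | 1 | 1 | 2 | 3
  row 4: 0 | 1 | 1 | 2 | 3 | 4
  row 5: 1 | 2 | 2 | 3 | 4 | 5
  row 6: 1 | 2 | 3 | 4 | 5 | 6

giving w = (6, 2, 5, 4, 1, 3) via Δ²R.

D(w) has 11 cells with 4 SE-corners; essential set:

[(1, 5, 0), (3, 4, 1), (4, 1, 0), (4, 3, 1)]


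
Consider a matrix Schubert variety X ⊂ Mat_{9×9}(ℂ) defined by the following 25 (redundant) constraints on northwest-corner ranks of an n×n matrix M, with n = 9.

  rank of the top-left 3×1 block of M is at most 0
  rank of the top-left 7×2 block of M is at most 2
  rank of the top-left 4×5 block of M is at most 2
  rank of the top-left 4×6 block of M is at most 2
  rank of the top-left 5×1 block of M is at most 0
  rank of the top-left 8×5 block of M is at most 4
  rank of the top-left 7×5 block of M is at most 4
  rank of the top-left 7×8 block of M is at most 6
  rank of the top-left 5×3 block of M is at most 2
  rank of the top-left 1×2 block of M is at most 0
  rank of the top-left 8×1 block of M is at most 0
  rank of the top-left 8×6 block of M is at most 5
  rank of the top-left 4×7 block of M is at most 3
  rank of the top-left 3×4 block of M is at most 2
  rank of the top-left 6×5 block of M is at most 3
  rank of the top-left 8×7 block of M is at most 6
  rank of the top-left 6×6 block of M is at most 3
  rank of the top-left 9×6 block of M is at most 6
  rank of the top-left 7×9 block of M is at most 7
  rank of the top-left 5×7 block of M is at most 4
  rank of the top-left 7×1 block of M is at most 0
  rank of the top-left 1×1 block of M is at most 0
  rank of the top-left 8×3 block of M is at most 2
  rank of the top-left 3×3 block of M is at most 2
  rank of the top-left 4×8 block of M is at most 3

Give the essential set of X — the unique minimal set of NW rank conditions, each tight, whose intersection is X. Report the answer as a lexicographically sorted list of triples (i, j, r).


Recovering R(i,j) via the rank-extension bound from the 25 conditions:

  0, 0, 1, 1, 1, 1, 1, 1, 1
  0, 1, 2, 2, 2, 2, 2, 2, 2
  0, 1, 2, 2, 2, 2, 3, 3, 3
  0, 1, 2, 2, 2, 2, 3, 3, 4
  0, 1, 2, 3, 3, 3, 4, 4, 5
  0, 1, 2, 3, 3, 3, 4, 5, 6
  0, 1, 2, 3, 4, 4, 5, 6, 7
  0, 1, 2, 3, 4, 5, 6, 7, 8
  1, 2, 3, 4, 5, 6, 7, 8, 9

hence w(1..9) = (3, 2, 7, 9, 4, 8, 5, 6, 1).

Rothe diagram D(w) (18 cells), 5 SE-corners (essential conditions):

[(1, 2, 0), (4, 6, 2), (4, 8, 3), (6, 6, 3), (8, 1, 0)]


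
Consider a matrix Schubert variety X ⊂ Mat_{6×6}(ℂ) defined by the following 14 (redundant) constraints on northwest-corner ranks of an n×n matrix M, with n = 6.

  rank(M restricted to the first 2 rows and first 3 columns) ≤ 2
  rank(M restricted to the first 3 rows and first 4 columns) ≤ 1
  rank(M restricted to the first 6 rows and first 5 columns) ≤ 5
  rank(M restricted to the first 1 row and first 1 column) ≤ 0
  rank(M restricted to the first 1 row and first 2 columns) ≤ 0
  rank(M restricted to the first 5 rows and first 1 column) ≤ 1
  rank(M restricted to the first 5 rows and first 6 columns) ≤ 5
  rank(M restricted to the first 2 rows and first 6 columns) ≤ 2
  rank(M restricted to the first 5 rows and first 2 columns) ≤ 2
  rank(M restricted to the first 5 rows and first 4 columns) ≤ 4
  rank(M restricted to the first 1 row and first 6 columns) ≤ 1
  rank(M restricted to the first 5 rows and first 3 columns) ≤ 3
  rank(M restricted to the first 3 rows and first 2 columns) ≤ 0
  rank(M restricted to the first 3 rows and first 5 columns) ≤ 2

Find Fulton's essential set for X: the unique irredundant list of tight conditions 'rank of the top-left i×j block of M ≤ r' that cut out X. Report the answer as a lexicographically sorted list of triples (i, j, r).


Computing R[i][j] = min implied NW-rank bound (n=6, 14 conditions):

  i=1: 0 | 0 | 1 | 1 | 1 | 1
  i=2: 0 | 0 | 1 | 1 | 2 | 2
  i=3: 0 | 0 | 1 | 1 | 2 | 3
  i=4: 1 | 1 | 2 | 2 | 3 | 4
  i=5: 1 | 2 | 3 | 3 | 4 | 5
  i=6: 1 | 2 | 3 | 4 | 5 | 6

second differences of R give the permutation w = (3, 5, 6, 1, 2, 4).

2 SE-corners of the 8-cell Rothe diagram give Ess(w):

[(3, 2, 0), (3, 4, 1)]
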